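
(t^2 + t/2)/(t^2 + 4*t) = (t + 1/2)/(t + 4)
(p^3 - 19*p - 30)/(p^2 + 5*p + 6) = p - 5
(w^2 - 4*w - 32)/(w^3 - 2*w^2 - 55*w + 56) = (w + 4)/(w^2 + 6*w - 7)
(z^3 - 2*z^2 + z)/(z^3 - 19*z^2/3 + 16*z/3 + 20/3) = 3*z*(z^2 - 2*z + 1)/(3*z^3 - 19*z^2 + 16*z + 20)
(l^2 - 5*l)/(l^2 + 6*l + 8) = l*(l - 5)/(l^2 + 6*l + 8)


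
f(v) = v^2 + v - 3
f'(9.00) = 19.00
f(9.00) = 87.00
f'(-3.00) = -5.00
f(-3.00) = 3.00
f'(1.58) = 4.16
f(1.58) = 1.08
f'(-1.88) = -2.76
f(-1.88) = -1.35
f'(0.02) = 1.04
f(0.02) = -2.98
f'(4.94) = 10.88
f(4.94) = 26.34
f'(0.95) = 2.90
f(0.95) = -1.15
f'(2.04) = 5.08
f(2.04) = 3.20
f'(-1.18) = -1.36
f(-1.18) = -2.79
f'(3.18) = 7.36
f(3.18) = 10.29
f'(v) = 2*v + 1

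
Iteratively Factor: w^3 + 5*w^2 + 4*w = (w + 1)*(w^2 + 4*w) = w*(w + 1)*(w + 4)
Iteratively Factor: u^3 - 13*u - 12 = (u + 1)*(u^2 - u - 12) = (u + 1)*(u + 3)*(u - 4)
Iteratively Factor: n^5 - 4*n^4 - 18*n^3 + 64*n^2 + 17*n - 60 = (n - 3)*(n^4 - n^3 - 21*n^2 + n + 20) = (n - 3)*(n + 1)*(n^3 - 2*n^2 - 19*n + 20) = (n - 3)*(n + 1)*(n + 4)*(n^2 - 6*n + 5) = (n - 5)*(n - 3)*(n + 1)*(n + 4)*(n - 1)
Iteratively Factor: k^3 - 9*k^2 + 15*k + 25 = (k + 1)*(k^2 - 10*k + 25) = (k - 5)*(k + 1)*(k - 5)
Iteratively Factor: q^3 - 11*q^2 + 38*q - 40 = (q - 4)*(q^2 - 7*q + 10) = (q - 4)*(q - 2)*(q - 5)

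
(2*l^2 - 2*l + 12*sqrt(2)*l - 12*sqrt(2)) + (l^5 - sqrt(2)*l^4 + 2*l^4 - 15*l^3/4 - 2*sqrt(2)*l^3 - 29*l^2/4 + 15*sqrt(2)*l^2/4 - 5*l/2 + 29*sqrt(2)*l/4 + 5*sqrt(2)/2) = l^5 - sqrt(2)*l^4 + 2*l^4 - 15*l^3/4 - 2*sqrt(2)*l^3 - 21*l^2/4 + 15*sqrt(2)*l^2/4 - 9*l/2 + 77*sqrt(2)*l/4 - 19*sqrt(2)/2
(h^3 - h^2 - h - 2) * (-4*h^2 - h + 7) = -4*h^5 + 3*h^4 + 12*h^3 + 2*h^2 - 5*h - 14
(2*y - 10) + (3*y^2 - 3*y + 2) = 3*y^2 - y - 8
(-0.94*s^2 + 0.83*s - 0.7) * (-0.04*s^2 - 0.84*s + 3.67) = 0.0376*s^4 + 0.7564*s^3 - 4.119*s^2 + 3.6341*s - 2.569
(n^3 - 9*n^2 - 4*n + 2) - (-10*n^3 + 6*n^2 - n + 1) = 11*n^3 - 15*n^2 - 3*n + 1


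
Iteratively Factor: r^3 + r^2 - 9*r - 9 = (r + 3)*(r^2 - 2*r - 3) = (r + 1)*(r + 3)*(r - 3)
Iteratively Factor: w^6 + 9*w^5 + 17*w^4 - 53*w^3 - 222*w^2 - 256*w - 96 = (w - 3)*(w^5 + 12*w^4 + 53*w^3 + 106*w^2 + 96*w + 32) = (w - 3)*(w + 4)*(w^4 + 8*w^3 + 21*w^2 + 22*w + 8) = (w - 3)*(w + 2)*(w + 4)*(w^3 + 6*w^2 + 9*w + 4) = (w - 3)*(w + 2)*(w + 4)^2*(w^2 + 2*w + 1) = (w - 3)*(w + 1)*(w + 2)*(w + 4)^2*(w + 1)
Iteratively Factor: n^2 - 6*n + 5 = (n - 5)*(n - 1)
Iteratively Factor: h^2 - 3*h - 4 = (h + 1)*(h - 4)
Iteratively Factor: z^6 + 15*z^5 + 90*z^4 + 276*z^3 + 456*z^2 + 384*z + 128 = (z + 1)*(z^5 + 14*z^4 + 76*z^3 + 200*z^2 + 256*z + 128) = (z + 1)*(z + 2)*(z^4 + 12*z^3 + 52*z^2 + 96*z + 64) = (z + 1)*(z + 2)^2*(z^3 + 10*z^2 + 32*z + 32) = (z + 1)*(z + 2)^2*(z + 4)*(z^2 + 6*z + 8) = (z + 1)*(z + 2)^2*(z + 4)^2*(z + 2)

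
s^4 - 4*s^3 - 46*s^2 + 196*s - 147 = (s - 7)*(s - 3)*(s - 1)*(s + 7)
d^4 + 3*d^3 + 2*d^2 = d^2*(d + 1)*(d + 2)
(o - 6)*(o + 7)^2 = o^3 + 8*o^2 - 35*o - 294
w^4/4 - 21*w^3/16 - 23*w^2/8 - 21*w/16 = w*(w/4 + 1/4)*(w - 7)*(w + 3/4)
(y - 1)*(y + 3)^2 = y^3 + 5*y^2 + 3*y - 9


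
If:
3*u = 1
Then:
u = 1/3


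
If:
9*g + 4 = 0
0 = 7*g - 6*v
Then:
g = -4/9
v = -14/27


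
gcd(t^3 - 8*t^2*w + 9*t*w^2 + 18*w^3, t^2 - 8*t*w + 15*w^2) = t - 3*w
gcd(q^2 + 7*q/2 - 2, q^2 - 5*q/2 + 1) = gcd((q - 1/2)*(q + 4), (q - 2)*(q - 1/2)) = q - 1/2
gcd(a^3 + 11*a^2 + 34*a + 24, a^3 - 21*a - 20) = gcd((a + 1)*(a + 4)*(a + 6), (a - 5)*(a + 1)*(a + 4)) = a^2 + 5*a + 4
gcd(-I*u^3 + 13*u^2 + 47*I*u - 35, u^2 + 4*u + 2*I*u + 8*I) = 1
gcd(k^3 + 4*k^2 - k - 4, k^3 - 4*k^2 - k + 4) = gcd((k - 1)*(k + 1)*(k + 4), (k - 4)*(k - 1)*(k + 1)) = k^2 - 1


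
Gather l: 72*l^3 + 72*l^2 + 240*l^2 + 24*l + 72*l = 72*l^3 + 312*l^2 + 96*l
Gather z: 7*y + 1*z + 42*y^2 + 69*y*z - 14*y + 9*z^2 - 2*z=42*y^2 - 7*y + 9*z^2 + z*(69*y - 1)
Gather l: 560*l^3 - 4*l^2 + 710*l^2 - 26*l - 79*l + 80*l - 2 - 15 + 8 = 560*l^3 + 706*l^2 - 25*l - 9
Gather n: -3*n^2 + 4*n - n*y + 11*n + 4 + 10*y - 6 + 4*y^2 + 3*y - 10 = -3*n^2 + n*(15 - y) + 4*y^2 + 13*y - 12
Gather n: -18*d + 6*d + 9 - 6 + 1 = 4 - 12*d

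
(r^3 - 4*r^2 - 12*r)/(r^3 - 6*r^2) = (r + 2)/r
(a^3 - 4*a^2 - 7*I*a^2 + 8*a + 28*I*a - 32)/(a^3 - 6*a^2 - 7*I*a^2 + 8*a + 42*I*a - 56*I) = (a^2 - 7*I*a + 8)/(a^2 - a*(2 + 7*I) + 14*I)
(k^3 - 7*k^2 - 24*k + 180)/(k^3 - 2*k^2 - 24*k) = (k^2 - k - 30)/(k*(k + 4))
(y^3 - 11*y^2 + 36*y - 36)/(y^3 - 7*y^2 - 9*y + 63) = (y^2 - 8*y + 12)/(y^2 - 4*y - 21)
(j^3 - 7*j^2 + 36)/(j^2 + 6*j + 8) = (j^2 - 9*j + 18)/(j + 4)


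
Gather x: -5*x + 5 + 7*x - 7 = 2*x - 2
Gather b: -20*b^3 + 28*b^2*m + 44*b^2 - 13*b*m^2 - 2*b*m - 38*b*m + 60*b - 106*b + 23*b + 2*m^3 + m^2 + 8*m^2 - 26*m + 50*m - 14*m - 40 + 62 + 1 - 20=-20*b^3 + b^2*(28*m + 44) + b*(-13*m^2 - 40*m - 23) + 2*m^3 + 9*m^2 + 10*m + 3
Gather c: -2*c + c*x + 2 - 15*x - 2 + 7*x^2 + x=c*(x - 2) + 7*x^2 - 14*x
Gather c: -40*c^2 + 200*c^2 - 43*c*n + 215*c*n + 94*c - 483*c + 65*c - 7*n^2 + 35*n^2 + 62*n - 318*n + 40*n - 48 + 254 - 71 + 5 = 160*c^2 + c*(172*n - 324) + 28*n^2 - 216*n + 140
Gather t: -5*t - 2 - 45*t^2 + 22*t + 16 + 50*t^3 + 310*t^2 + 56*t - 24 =50*t^3 + 265*t^2 + 73*t - 10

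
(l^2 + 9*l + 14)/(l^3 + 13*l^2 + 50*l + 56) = 1/(l + 4)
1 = 1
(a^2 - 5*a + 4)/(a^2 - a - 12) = (a - 1)/(a + 3)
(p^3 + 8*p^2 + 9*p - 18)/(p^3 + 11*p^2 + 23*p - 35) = (p^2 + 9*p + 18)/(p^2 + 12*p + 35)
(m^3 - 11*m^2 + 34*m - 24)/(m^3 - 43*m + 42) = (m - 4)/(m + 7)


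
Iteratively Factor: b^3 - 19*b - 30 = (b + 3)*(b^2 - 3*b - 10) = (b - 5)*(b + 3)*(b + 2)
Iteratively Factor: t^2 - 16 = (t - 4)*(t + 4)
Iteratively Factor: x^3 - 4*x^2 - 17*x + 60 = (x - 3)*(x^2 - x - 20) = (x - 3)*(x + 4)*(x - 5)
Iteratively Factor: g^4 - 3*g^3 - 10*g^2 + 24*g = (g + 3)*(g^3 - 6*g^2 + 8*g) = (g - 4)*(g + 3)*(g^2 - 2*g) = (g - 4)*(g - 2)*(g + 3)*(g)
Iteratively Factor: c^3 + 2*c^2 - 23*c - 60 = (c + 4)*(c^2 - 2*c - 15) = (c + 3)*(c + 4)*(c - 5)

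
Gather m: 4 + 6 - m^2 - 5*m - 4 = -m^2 - 5*m + 6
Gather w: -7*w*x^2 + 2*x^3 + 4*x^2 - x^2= -7*w*x^2 + 2*x^3 + 3*x^2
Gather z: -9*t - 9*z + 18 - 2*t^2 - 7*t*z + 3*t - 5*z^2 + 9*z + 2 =-2*t^2 - 7*t*z - 6*t - 5*z^2 + 20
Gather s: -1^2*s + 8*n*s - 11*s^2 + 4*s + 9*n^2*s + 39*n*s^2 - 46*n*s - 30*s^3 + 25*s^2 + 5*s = -30*s^3 + s^2*(39*n + 14) + s*(9*n^2 - 38*n + 8)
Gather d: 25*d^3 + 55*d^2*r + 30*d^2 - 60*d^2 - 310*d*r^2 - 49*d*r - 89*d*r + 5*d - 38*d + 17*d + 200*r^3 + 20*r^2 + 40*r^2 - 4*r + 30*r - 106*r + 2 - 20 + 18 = 25*d^3 + d^2*(55*r - 30) + d*(-310*r^2 - 138*r - 16) + 200*r^3 + 60*r^2 - 80*r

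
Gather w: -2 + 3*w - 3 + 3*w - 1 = 6*w - 6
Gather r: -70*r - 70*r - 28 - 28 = -140*r - 56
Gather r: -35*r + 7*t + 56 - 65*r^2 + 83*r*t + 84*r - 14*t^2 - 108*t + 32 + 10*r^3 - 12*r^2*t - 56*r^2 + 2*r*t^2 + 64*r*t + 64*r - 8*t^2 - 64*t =10*r^3 + r^2*(-12*t - 121) + r*(2*t^2 + 147*t + 113) - 22*t^2 - 165*t + 88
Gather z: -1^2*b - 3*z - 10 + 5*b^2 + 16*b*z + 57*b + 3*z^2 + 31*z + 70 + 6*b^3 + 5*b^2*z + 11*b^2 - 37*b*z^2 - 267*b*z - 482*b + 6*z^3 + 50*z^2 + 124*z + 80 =6*b^3 + 16*b^2 - 426*b + 6*z^3 + z^2*(53 - 37*b) + z*(5*b^2 - 251*b + 152) + 140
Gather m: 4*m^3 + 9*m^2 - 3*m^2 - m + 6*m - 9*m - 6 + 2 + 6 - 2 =4*m^3 + 6*m^2 - 4*m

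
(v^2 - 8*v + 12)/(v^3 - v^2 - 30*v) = (v - 2)/(v*(v + 5))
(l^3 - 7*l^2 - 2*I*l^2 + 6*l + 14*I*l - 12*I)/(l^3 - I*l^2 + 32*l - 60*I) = (l^2 - 7*l + 6)/(l^2 + I*l + 30)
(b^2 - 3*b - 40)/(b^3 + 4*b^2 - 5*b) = (b - 8)/(b*(b - 1))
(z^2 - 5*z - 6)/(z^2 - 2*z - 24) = (z + 1)/(z + 4)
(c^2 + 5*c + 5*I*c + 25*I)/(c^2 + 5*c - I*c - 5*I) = (c + 5*I)/(c - I)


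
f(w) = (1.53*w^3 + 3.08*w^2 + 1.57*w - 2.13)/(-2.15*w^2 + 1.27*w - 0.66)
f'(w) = (4.3*w - 1.27)*(1.53*w^3 + 3.08*w^2 + 1.57*w - 2.13)/(-2.15*w^2 + 1.27*w - 0.66)^2 + (4.59*w^2 + 6.16*w + 1.57)/(-2.15*w^2 + 1.27*w - 0.66) = (-3.2895*w^4 + 3.8862*w^3 + 4.2577*w^2 - 13.2246*w + 1.6689)/(4.6225*w^4 - 5.461*w^3 + 4.4509*w^2 - 1.6764*w + 0.4356)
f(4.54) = -5.40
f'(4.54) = -0.65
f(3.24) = -4.57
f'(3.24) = -0.62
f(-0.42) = 1.50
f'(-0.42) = 3.07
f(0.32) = 2.66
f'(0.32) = -9.06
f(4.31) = -5.25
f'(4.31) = -0.65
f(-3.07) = 0.89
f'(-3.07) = -0.52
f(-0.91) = 0.60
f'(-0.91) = 0.93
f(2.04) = -3.83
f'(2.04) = -0.64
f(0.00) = 3.23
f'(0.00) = 3.83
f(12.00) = -10.52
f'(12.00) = -0.70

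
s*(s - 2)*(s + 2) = s^3 - 4*s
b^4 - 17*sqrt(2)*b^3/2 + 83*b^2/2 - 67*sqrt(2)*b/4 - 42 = (b - 4*sqrt(2))*(b - 7*sqrt(2)/2)*(b - 3*sqrt(2)/2)*(b + sqrt(2)/2)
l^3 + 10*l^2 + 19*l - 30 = (l - 1)*(l + 5)*(l + 6)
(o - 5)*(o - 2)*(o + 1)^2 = o^4 - 5*o^3 - 3*o^2 + 13*o + 10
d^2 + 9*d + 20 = (d + 4)*(d + 5)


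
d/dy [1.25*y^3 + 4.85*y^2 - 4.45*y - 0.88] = 3.75*y^2 + 9.7*y - 4.45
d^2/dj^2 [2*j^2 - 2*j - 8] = 4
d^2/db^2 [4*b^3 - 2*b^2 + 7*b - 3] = 24*b - 4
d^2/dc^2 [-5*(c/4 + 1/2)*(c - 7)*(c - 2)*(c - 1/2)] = -15*c^2 + 225*c/4 + 5/4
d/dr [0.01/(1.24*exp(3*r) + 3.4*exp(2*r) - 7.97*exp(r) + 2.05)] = (-0.0372*exp(2*r) - 0.068*exp(r) + 0.0797)*exp(r)/(1.24*exp(3*r) + 3.4*exp(2*r) - 7.97*exp(r) + 2.05)^2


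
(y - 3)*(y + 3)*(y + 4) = y^3 + 4*y^2 - 9*y - 36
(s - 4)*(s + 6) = s^2 + 2*s - 24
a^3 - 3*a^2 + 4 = (a - 2)^2*(a + 1)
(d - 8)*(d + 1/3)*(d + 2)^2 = d^4 - 11*d^3/3 - 88*d^2/3 - 124*d/3 - 32/3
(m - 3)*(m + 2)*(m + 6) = m^3 + 5*m^2 - 12*m - 36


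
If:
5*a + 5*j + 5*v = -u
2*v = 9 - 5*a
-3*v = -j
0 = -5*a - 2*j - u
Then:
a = 9/5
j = 0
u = -9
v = 0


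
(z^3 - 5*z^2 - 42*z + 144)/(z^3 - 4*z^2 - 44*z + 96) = (z - 3)/(z - 2)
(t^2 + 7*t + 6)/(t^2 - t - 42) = (t + 1)/(t - 7)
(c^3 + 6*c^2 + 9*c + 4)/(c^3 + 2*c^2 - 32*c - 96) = (c^2 + 2*c + 1)/(c^2 - 2*c - 24)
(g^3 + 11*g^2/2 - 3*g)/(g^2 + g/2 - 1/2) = g*(g + 6)/(g + 1)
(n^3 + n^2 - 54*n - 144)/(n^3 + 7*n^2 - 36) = (n - 8)/(n - 2)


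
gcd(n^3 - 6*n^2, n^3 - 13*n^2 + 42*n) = n^2 - 6*n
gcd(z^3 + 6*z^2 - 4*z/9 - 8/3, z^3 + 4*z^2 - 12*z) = z + 6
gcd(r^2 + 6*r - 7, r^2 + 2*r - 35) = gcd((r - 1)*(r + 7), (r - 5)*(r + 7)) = r + 7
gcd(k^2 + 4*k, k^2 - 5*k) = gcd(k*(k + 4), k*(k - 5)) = k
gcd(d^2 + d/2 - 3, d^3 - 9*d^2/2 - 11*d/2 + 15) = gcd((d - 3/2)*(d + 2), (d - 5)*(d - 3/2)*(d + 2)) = d^2 + d/2 - 3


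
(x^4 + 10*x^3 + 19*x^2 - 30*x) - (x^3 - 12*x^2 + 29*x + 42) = x^4 + 9*x^3 + 31*x^2 - 59*x - 42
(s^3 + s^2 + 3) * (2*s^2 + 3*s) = 2*s^5 + 5*s^4 + 3*s^3 + 6*s^2 + 9*s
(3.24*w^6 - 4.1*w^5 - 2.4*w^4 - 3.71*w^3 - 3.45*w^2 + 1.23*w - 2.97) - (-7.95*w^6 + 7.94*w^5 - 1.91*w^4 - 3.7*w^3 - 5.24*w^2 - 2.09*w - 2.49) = 11.19*w^6 - 12.04*w^5 - 0.49*w^4 - 0.00999999999999979*w^3 + 1.79*w^2 + 3.32*w - 0.48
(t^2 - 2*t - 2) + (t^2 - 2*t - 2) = 2*t^2 - 4*t - 4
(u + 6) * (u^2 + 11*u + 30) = u^3 + 17*u^2 + 96*u + 180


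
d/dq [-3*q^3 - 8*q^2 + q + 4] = -9*q^2 - 16*q + 1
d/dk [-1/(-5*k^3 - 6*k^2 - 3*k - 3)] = 3*(-5*k^2 - 4*k - 1)/(5*k^3 + 6*k^2 + 3*k + 3)^2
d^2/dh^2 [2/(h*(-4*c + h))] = 4*(-h^2 + h*(4*c - h) - (4*c - h)^2)/(h^3*(4*c - h)^3)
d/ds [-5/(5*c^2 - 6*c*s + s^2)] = 10*(-3*c + s)/(5*c^2 - 6*c*s + s^2)^2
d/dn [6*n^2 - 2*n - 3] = 12*n - 2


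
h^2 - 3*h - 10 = (h - 5)*(h + 2)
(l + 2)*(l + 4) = l^2 + 6*l + 8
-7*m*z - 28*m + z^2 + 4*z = (-7*m + z)*(z + 4)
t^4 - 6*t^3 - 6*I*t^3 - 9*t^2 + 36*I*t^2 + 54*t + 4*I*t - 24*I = (t - 6)*(t - 4*I)*(t - I)^2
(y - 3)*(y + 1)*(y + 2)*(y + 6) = y^4 + 6*y^3 - 7*y^2 - 48*y - 36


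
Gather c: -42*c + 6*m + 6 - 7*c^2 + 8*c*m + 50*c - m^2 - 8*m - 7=-7*c^2 + c*(8*m + 8) - m^2 - 2*m - 1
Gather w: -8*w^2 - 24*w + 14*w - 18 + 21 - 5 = -8*w^2 - 10*w - 2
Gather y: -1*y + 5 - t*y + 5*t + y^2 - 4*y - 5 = 5*t + y^2 + y*(-t - 5)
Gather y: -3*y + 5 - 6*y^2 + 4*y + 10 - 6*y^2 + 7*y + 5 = -12*y^2 + 8*y + 20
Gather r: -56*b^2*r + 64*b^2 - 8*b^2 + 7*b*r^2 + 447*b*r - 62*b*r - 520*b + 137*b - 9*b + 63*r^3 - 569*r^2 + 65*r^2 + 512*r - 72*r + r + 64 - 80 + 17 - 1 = 56*b^2 - 392*b + 63*r^3 + r^2*(7*b - 504) + r*(-56*b^2 + 385*b + 441)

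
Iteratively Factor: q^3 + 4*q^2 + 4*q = (q + 2)*(q^2 + 2*q) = (q + 2)^2*(q)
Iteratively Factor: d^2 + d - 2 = (d - 1)*(d + 2)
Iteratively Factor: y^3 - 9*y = (y - 3)*(y^2 + 3*y) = y*(y - 3)*(y + 3)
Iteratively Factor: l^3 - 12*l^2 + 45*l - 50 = (l - 5)*(l^2 - 7*l + 10) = (l - 5)*(l - 2)*(l - 5)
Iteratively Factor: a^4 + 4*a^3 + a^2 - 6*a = (a)*(a^3 + 4*a^2 + a - 6) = a*(a + 3)*(a^2 + a - 2) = a*(a + 2)*(a + 3)*(a - 1)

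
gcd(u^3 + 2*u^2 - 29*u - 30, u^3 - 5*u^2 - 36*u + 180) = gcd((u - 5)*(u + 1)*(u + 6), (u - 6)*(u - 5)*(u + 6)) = u^2 + u - 30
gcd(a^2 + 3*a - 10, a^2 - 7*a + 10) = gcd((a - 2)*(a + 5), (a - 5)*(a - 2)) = a - 2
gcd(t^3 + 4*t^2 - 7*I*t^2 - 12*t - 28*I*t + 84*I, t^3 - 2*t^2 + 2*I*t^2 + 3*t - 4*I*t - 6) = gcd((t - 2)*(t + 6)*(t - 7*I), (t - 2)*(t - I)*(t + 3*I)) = t - 2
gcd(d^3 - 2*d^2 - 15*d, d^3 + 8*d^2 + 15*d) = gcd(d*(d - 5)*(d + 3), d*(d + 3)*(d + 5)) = d^2 + 3*d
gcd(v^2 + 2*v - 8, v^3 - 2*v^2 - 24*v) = v + 4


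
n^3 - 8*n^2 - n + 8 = (n - 8)*(n - 1)*(n + 1)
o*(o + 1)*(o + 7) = o^3 + 8*o^2 + 7*o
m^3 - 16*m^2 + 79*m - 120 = (m - 8)*(m - 5)*(m - 3)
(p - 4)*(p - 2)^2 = p^3 - 8*p^2 + 20*p - 16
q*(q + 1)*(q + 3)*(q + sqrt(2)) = q^4 + sqrt(2)*q^3 + 4*q^3 + 3*q^2 + 4*sqrt(2)*q^2 + 3*sqrt(2)*q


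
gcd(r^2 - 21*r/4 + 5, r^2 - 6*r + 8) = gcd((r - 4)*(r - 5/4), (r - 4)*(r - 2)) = r - 4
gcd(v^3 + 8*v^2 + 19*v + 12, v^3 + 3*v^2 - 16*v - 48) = v^2 + 7*v + 12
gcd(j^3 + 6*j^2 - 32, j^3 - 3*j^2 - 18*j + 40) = j^2 + 2*j - 8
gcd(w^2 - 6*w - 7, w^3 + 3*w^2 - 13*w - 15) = w + 1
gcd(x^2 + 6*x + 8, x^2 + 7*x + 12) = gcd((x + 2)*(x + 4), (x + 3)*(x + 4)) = x + 4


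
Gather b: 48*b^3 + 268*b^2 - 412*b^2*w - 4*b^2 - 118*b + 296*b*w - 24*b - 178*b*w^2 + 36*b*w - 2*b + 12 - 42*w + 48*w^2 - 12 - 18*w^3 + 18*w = 48*b^3 + b^2*(264 - 412*w) + b*(-178*w^2 + 332*w - 144) - 18*w^3 + 48*w^2 - 24*w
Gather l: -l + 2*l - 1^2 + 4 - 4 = l - 1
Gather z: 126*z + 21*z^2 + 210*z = 21*z^2 + 336*z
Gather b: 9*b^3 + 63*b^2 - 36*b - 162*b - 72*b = 9*b^3 + 63*b^2 - 270*b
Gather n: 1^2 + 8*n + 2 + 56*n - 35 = 64*n - 32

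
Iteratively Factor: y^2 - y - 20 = (y - 5)*(y + 4)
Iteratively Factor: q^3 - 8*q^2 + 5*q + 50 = (q + 2)*(q^2 - 10*q + 25) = (q - 5)*(q + 2)*(q - 5)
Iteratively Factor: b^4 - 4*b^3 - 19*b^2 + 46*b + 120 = (b - 4)*(b^3 - 19*b - 30) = (b - 4)*(b + 3)*(b^2 - 3*b - 10) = (b - 4)*(b + 2)*(b + 3)*(b - 5)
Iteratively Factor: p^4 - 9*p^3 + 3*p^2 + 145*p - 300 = (p - 5)*(p^3 - 4*p^2 - 17*p + 60) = (p - 5)^2*(p^2 + p - 12) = (p - 5)^2*(p + 4)*(p - 3)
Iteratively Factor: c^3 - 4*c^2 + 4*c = (c - 2)*(c^2 - 2*c) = c*(c - 2)*(c - 2)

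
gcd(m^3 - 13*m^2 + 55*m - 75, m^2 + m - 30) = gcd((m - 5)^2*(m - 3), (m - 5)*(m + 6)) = m - 5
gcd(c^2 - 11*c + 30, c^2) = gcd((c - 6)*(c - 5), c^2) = 1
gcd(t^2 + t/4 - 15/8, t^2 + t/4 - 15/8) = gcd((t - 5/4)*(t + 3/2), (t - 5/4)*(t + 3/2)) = t^2 + t/4 - 15/8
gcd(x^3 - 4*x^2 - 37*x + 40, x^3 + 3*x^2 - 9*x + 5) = x^2 + 4*x - 5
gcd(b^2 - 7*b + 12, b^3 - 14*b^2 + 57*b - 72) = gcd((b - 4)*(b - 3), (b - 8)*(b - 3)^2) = b - 3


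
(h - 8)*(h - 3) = h^2 - 11*h + 24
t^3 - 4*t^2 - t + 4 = (t - 4)*(t - 1)*(t + 1)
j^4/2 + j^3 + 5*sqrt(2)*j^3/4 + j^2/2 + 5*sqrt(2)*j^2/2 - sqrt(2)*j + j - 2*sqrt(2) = (j/2 + 1)*(j - sqrt(2)/2)*(j + sqrt(2))*(j + 2*sqrt(2))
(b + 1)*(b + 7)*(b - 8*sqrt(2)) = b^3 - 8*sqrt(2)*b^2 + 8*b^2 - 64*sqrt(2)*b + 7*b - 56*sqrt(2)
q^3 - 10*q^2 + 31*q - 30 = (q - 5)*(q - 3)*(q - 2)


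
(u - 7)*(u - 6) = u^2 - 13*u + 42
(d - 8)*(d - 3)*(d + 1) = d^3 - 10*d^2 + 13*d + 24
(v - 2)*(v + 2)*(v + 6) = v^3 + 6*v^2 - 4*v - 24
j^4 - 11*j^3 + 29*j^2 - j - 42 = (j - 7)*(j - 3)*(j - 2)*(j + 1)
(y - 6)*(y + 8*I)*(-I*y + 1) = -I*y^3 + 9*y^2 + 6*I*y^2 - 54*y + 8*I*y - 48*I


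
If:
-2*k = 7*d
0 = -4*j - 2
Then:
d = -2*k/7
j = -1/2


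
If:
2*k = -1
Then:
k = -1/2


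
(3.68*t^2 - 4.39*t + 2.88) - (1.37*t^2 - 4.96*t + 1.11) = 2.31*t^2 + 0.57*t + 1.77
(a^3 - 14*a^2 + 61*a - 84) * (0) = 0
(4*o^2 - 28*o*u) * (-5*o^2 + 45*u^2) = -20*o^4 + 140*o^3*u + 180*o^2*u^2 - 1260*o*u^3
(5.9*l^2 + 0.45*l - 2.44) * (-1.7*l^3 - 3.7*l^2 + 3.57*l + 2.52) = -10.03*l^5 - 22.595*l^4 + 23.546*l^3 + 25.5025*l^2 - 7.5768*l - 6.1488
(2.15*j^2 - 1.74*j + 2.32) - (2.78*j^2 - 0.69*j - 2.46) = -0.63*j^2 - 1.05*j + 4.78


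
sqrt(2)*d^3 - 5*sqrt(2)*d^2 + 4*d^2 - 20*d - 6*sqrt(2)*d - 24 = (d - 6)*(d + 2*sqrt(2))*(sqrt(2)*d + sqrt(2))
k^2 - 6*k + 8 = (k - 4)*(k - 2)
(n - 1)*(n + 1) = n^2 - 1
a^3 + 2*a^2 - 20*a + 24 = (a - 2)^2*(a + 6)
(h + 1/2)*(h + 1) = h^2 + 3*h/2 + 1/2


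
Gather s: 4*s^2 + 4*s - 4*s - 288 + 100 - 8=4*s^2 - 196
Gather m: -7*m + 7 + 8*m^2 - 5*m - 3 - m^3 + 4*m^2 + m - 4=-m^3 + 12*m^2 - 11*m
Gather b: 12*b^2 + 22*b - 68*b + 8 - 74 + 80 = 12*b^2 - 46*b + 14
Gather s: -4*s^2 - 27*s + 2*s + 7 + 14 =-4*s^2 - 25*s + 21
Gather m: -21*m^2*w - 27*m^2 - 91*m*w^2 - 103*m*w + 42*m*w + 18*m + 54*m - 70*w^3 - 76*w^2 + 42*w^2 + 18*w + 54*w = m^2*(-21*w - 27) + m*(-91*w^2 - 61*w + 72) - 70*w^3 - 34*w^2 + 72*w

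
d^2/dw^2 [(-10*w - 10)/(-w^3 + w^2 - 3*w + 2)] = 20*((w + 1)*(3*w^2 - 2*w + 3)^2 + (-3*w^2 + 2*w - (w + 1)*(3*w - 1) - 3)*(w^3 - w^2 + 3*w - 2))/(w^3 - w^2 + 3*w - 2)^3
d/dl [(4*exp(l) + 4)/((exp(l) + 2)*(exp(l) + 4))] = 4*(-exp(2*l) - 2*exp(l) + 2)*exp(l)/(exp(4*l) + 12*exp(3*l) + 52*exp(2*l) + 96*exp(l) + 64)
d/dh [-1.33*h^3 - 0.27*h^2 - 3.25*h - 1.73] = -3.99*h^2 - 0.54*h - 3.25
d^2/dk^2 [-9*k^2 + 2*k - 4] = -18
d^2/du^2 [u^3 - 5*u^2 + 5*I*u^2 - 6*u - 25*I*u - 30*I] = 6*u - 10 + 10*I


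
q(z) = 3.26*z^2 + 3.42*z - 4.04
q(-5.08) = 62.72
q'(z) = 6.52*z + 3.42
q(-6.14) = 97.86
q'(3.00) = 22.98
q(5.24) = 103.39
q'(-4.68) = -27.09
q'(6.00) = 42.54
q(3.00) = 35.56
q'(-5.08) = -29.70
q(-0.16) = -4.50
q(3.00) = 35.56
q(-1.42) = -2.32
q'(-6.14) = -36.61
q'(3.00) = 22.98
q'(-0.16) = 2.38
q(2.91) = 33.52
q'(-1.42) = -5.84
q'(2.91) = 22.39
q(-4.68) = 51.36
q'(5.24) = 37.58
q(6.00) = 133.84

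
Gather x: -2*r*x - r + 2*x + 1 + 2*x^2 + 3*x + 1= -r + 2*x^2 + x*(5 - 2*r) + 2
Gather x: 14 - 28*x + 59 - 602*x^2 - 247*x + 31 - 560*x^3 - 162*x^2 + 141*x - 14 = -560*x^3 - 764*x^2 - 134*x + 90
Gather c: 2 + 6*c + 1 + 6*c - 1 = 12*c + 2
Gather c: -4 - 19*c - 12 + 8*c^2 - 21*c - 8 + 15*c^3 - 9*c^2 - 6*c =15*c^3 - c^2 - 46*c - 24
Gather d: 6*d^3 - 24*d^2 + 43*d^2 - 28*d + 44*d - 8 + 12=6*d^3 + 19*d^2 + 16*d + 4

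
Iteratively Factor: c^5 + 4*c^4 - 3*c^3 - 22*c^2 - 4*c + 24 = (c + 2)*(c^4 + 2*c^3 - 7*c^2 - 8*c + 12) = (c - 2)*(c + 2)*(c^3 + 4*c^2 + c - 6) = (c - 2)*(c + 2)^2*(c^2 + 2*c - 3) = (c - 2)*(c + 2)^2*(c + 3)*(c - 1)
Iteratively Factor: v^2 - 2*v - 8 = (v - 4)*(v + 2)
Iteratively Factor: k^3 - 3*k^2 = (k)*(k^2 - 3*k) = k*(k - 3)*(k)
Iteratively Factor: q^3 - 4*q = (q + 2)*(q^2 - 2*q) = (q - 2)*(q + 2)*(q)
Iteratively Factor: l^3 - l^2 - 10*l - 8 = (l - 4)*(l^2 + 3*l + 2) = (l - 4)*(l + 2)*(l + 1)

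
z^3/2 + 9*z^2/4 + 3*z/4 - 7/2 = (z/2 + 1)*(z - 1)*(z + 7/2)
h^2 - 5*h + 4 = (h - 4)*(h - 1)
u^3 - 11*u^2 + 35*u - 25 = (u - 5)^2*(u - 1)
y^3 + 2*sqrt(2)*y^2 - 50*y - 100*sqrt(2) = (y - 5*sqrt(2))*(y + 2*sqrt(2))*(y + 5*sqrt(2))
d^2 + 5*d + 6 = (d + 2)*(d + 3)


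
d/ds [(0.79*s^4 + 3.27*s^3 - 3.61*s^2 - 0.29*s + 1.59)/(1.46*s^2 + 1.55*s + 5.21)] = (2.3068*s^5 + 8.4477*s^4 + 26.6006*s^3 + 45.938*s^2 - 42.259*s - 3.9754)/(2.1316*s^4 + 4.526*s^3 + 17.6157*s^2 + 16.151*s + 27.1441)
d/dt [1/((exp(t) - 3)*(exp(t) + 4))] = (-2*exp(t) - 1)*exp(t)/(exp(4*t) + 2*exp(3*t) - 23*exp(2*t) - 24*exp(t) + 144)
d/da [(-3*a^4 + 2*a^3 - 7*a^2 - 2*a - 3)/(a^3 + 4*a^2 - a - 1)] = (-3*a^6 - 24*a^5 + 24*a^4 + 12*a^3 + 18*a^2 + 38*a - 1)/(a^6 + 8*a^5 + 14*a^4 - 10*a^3 - 7*a^2 + 2*a + 1)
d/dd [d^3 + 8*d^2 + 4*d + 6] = 3*d^2 + 16*d + 4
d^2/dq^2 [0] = 0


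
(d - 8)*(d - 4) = d^2 - 12*d + 32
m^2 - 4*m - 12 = (m - 6)*(m + 2)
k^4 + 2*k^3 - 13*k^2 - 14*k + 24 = (k - 3)*(k - 1)*(k + 2)*(k + 4)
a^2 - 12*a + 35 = (a - 7)*(a - 5)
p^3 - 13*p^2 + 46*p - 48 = (p - 8)*(p - 3)*(p - 2)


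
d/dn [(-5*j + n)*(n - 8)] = -5*j + 2*n - 8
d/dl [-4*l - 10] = -4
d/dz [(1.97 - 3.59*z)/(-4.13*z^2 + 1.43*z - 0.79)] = (-14.8267*z^2 + 16.2722*z + 0.0190000000000001)/(17.0569*z^4 - 11.8118*z^3 + 8.5703*z^2 - 2.2594*z + 0.6241)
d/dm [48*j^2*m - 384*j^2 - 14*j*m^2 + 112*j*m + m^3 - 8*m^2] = 48*j^2 - 28*j*m + 112*j + 3*m^2 - 16*m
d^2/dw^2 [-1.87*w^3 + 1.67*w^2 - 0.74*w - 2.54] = 3.34 - 11.22*w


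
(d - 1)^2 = d^2 - 2*d + 1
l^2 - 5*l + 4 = (l - 4)*(l - 1)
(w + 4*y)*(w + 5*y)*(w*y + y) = w^3*y + 9*w^2*y^2 + w^2*y + 20*w*y^3 + 9*w*y^2 + 20*y^3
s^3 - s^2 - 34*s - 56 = (s - 7)*(s + 2)*(s + 4)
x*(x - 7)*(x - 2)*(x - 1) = x^4 - 10*x^3 + 23*x^2 - 14*x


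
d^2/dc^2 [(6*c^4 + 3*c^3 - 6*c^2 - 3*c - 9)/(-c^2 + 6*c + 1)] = 6*(-2*c^6 + 36*c^5 - 210*c^4 - 120*c^3 - 15*c^2 - 54*c + 107)/(c^6 - 18*c^5 + 105*c^4 - 180*c^3 - 105*c^2 - 18*c - 1)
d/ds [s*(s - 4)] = 2*s - 4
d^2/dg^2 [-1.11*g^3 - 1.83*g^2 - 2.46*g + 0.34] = -6.66*g - 3.66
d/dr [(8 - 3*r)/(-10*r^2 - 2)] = (-15*r^2 + 80*r + 3)/(2*(25*r^4 + 10*r^2 + 1))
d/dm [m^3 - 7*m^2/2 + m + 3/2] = 3*m^2 - 7*m + 1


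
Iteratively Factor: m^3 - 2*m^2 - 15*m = (m + 3)*(m^2 - 5*m) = m*(m + 3)*(m - 5)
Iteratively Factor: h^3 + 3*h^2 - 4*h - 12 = (h + 3)*(h^2 - 4) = (h + 2)*(h + 3)*(h - 2)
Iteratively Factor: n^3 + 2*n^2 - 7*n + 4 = (n + 4)*(n^2 - 2*n + 1) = (n - 1)*(n + 4)*(n - 1)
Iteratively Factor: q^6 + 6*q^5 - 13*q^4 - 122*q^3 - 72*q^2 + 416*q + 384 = (q + 3)*(q^5 + 3*q^4 - 22*q^3 - 56*q^2 + 96*q + 128) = (q + 1)*(q + 3)*(q^4 + 2*q^3 - 24*q^2 - 32*q + 128) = (q - 2)*(q + 1)*(q + 3)*(q^3 + 4*q^2 - 16*q - 64) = (q - 2)*(q + 1)*(q + 3)*(q + 4)*(q^2 - 16) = (q - 2)*(q + 1)*(q + 3)*(q + 4)^2*(q - 4)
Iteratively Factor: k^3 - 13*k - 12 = (k + 1)*(k^2 - k - 12) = (k - 4)*(k + 1)*(k + 3)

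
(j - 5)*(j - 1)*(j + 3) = j^3 - 3*j^2 - 13*j + 15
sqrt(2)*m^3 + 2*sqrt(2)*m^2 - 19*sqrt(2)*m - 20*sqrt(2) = (m - 4)*(m + 5)*(sqrt(2)*m + sqrt(2))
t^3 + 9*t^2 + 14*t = t*(t + 2)*(t + 7)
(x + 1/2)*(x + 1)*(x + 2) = x^3 + 7*x^2/2 + 7*x/2 + 1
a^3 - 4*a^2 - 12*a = a*(a - 6)*(a + 2)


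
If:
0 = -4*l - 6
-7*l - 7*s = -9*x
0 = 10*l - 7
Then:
No Solution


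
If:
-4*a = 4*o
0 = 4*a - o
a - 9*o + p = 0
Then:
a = 0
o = 0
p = 0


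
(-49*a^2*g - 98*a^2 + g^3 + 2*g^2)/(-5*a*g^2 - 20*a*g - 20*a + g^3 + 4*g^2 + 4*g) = (49*a^2 - g^2)/(5*a*g + 10*a - g^2 - 2*g)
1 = 1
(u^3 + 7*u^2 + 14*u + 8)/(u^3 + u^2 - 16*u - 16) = (u + 2)/(u - 4)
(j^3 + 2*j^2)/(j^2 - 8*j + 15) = j^2*(j + 2)/(j^2 - 8*j + 15)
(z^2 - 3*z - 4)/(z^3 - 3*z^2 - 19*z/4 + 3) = 4*(z + 1)/(4*z^2 + 4*z - 3)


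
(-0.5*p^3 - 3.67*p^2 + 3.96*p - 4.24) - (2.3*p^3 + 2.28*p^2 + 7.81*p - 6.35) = -2.8*p^3 - 5.95*p^2 - 3.85*p + 2.11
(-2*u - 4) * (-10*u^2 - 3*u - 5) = 20*u^3 + 46*u^2 + 22*u + 20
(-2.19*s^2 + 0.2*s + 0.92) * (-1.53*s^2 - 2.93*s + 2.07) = 3.3507*s^4 + 6.1107*s^3 - 6.5269*s^2 - 2.2816*s + 1.9044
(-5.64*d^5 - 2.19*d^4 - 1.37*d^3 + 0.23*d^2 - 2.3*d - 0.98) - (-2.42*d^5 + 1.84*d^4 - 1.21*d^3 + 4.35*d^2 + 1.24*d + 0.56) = -3.22*d^5 - 4.03*d^4 - 0.16*d^3 - 4.12*d^2 - 3.54*d - 1.54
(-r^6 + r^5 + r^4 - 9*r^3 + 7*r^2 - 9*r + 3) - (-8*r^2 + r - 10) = -r^6 + r^5 + r^4 - 9*r^3 + 15*r^2 - 10*r + 13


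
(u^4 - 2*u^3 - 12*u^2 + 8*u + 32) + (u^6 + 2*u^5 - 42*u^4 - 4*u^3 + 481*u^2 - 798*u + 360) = u^6 + 2*u^5 - 41*u^4 - 6*u^3 + 469*u^2 - 790*u + 392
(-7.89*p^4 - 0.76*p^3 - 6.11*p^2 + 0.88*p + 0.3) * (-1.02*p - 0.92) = 8.0478*p^5 + 8.034*p^4 + 6.9314*p^3 + 4.7236*p^2 - 1.1156*p - 0.276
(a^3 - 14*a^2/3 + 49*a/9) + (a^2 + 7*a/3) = a^3 - 11*a^2/3 + 70*a/9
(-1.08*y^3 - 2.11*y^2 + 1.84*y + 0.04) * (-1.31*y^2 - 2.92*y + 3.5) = 1.4148*y^5 + 5.9177*y^4 - 0.0292000000000012*y^3 - 12.8102*y^2 + 6.3232*y + 0.14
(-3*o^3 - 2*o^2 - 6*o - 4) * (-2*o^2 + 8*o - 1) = 6*o^5 - 20*o^4 - o^3 - 38*o^2 - 26*o + 4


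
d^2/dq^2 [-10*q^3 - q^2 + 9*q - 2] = -60*q - 2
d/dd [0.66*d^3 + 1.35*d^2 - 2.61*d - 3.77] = 1.98*d^2 + 2.7*d - 2.61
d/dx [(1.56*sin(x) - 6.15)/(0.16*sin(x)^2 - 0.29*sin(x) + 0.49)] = (-0.2496*sin(x)^2 + 1.968*sin(x) - 1.0191)*cos(x)/(0.0256*sin(x)^4 - 0.0928*sin(x)^3 + 0.2409*sin(x)^2 - 0.2842*sin(x) + 0.2401)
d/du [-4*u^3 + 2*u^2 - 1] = 4*u*(1 - 3*u)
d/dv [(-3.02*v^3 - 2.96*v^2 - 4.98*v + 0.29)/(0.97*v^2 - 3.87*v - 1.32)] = (-2.9294*v^4 + 23.3748*v^3 + 28.245*v^2 + 7.2518*v + 7.6959)/(0.9409*v^4 - 7.5078*v^3 + 12.4161*v^2 + 10.2168*v + 1.7424)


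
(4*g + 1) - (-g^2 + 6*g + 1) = g^2 - 2*g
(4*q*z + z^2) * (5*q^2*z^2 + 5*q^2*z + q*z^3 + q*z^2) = 20*q^3*z^3 + 20*q^3*z^2 + 9*q^2*z^4 + 9*q^2*z^3 + q*z^5 + q*z^4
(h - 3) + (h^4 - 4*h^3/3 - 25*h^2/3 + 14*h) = h^4 - 4*h^3/3 - 25*h^2/3 + 15*h - 3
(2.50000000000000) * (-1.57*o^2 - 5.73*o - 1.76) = -3.925*o^2 - 14.325*o - 4.4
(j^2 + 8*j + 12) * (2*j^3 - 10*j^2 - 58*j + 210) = 2*j^5 + 6*j^4 - 114*j^3 - 374*j^2 + 984*j + 2520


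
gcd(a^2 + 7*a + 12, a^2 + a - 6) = a + 3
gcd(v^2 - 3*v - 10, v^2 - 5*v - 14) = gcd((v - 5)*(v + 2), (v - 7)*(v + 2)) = v + 2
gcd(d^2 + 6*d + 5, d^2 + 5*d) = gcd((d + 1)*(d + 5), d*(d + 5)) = d + 5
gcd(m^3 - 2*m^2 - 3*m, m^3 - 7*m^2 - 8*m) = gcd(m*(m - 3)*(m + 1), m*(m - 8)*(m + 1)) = m^2 + m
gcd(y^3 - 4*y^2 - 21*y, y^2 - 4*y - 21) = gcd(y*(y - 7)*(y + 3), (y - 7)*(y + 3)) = y^2 - 4*y - 21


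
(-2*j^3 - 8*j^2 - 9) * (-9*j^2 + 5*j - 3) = 18*j^5 + 62*j^4 - 34*j^3 + 105*j^2 - 45*j + 27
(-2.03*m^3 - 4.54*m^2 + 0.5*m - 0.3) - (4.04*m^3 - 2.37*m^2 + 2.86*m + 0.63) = -6.07*m^3 - 2.17*m^2 - 2.36*m - 0.93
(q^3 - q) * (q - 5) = q^4 - 5*q^3 - q^2 + 5*q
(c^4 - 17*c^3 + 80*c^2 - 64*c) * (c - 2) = c^5 - 19*c^4 + 114*c^3 - 224*c^2 + 128*c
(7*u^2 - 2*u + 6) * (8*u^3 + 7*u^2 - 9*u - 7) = 56*u^5 + 33*u^4 - 29*u^3 + 11*u^2 - 40*u - 42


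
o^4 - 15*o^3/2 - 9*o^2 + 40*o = o*(o - 8)*(o - 2)*(o + 5/2)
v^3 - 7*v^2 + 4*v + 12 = (v - 6)*(v - 2)*(v + 1)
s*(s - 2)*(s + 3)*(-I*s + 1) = -I*s^4 + s^3 - I*s^3 + s^2 + 6*I*s^2 - 6*s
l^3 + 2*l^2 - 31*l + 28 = (l - 4)*(l - 1)*(l + 7)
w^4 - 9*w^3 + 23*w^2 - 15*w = w*(w - 5)*(w - 3)*(w - 1)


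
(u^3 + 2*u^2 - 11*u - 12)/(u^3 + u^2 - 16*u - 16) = (u - 3)/(u - 4)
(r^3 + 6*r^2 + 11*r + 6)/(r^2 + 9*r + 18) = (r^2 + 3*r + 2)/(r + 6)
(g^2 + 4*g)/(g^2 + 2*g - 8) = g/(g - 2)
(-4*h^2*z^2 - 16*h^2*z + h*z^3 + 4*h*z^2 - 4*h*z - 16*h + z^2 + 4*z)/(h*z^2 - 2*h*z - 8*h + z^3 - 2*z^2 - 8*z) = (4*h^2*z^2 + 16*h^2*z - h*z^3 - 4*h*z^2 + 4*h*z + 16*h - z^2 - 4*z)/(-h*z^2 + 2*h*z + 8*h - z^3 + 2*z^2 + 8*z)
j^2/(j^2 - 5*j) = j/(j - 5)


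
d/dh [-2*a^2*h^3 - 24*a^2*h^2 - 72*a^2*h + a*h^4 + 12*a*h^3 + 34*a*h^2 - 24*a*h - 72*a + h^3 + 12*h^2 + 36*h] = -6*a^2*h^2 - 48*a^2*h - 72*a^2 + 4*a*h^3 + 36*a*h^2 + 68*a*h - 24*a + 3*h^2 + 24*h + 36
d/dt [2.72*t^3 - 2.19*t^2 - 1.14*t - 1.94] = 8.16*t^2 - 4.38*t - 1.14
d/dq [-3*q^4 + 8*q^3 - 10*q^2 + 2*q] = -12*q^3 + 24*q^2 - 20*q + 2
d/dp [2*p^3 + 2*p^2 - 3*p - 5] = 6*p^2 + 4*p - 3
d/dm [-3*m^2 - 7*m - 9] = -6*m - 7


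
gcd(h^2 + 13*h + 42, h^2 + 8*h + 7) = h + 7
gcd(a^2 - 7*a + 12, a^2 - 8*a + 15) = a - 3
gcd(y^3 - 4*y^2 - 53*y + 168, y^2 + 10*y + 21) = y + 7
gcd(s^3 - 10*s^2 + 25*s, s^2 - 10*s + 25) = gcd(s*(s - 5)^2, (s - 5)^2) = s^2 - 10*s + 25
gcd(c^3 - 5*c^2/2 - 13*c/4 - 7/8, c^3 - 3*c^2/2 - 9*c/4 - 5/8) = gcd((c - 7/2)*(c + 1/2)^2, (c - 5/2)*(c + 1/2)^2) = c^2 + c + 1/4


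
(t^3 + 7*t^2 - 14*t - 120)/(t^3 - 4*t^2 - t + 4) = (t^2 + 11*t + 30)/(t^2 - 1)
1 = 1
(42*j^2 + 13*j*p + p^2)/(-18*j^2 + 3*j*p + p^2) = (7*j + p)/(-3*j + p)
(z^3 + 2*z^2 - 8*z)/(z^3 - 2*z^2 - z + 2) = z*(z + 4)/(z^2 - 1)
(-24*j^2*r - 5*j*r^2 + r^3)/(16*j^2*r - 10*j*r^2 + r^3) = (3*j + r)/(-2*j + r)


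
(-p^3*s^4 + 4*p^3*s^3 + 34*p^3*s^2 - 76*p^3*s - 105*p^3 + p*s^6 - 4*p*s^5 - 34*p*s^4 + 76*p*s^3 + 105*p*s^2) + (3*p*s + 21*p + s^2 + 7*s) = -p^3*s^4 + 4*p^3*s^3 + 34*p^3*s^2 - 76*p^3*s - 105*p^3 + p*s^6 - 4*p*s^5 - 34*p*s^4 + 76*p*s^3 + 105*p*s^2 + 3*p*s + 21*p + s^2 + 7*s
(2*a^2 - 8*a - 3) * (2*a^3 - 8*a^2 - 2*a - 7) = 4*a^5 - 32*a^4 + 54*a^3 + 26*a^2 + 62*a + 21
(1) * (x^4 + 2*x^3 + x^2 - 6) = x^4 + 2*x^3 + x^2 - 6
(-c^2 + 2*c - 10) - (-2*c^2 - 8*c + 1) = c^2 + 10*c - 11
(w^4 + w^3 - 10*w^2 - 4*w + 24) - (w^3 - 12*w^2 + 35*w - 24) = w^4 + 2*w^2 - 39*w + 48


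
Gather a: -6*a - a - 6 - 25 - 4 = -7*a - 35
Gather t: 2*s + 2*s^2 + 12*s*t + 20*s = 2*s^2 + 12*s*t + 22*s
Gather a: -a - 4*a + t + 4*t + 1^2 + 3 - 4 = -5*a + 5*t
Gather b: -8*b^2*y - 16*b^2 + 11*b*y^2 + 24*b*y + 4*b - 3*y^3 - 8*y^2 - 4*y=b^2*(-8*y - 16) + b*(11*y^2 + 24*y + 4) - 3*y^3 - 8*y^2 - 4*y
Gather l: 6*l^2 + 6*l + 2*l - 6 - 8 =6*l^2 + 8*l - 14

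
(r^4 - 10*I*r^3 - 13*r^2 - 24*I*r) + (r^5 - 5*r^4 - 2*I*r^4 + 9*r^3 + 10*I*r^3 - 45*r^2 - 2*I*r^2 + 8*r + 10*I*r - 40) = r^5 - 4*r^4 - 2*I*r^4 + 9*r^3 - 58*r^2 - 2*I*r^2 + 8*r - 14*I*r - 40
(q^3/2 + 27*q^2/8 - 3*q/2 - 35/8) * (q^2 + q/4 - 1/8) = q^5/2 + 7*q^4/2 - 23*q^3/32 - 331*q^2/64 - 29*q/32 + 35/64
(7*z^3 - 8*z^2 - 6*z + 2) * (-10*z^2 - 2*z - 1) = -70*z^5 + 66*z^4 + 69*z^3 + 2*z - 2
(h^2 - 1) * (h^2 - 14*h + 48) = h^4 - 14*h^3 + 47*h^2 + 14*h - 48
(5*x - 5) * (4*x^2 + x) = 20*x^3 - 15*x^2 - 5*x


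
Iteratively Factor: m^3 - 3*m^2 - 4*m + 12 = (m + 2)*(m^2 - 5*m + 6) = (m - 2)*(m + 2)*(m - 3)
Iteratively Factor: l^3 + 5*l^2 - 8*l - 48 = (l + 4)*(l^2 + l - 12) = (l + 4)^2*(l - 3)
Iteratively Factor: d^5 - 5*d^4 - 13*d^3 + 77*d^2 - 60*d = (d + 4)*(d^4 - 9*d^3 + 23*d^2 - 15*d) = d*(d + 4)*(d^3 - 9*d^2 + 23*d - 15) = d*(d - 5)*(d + 4)*(d^2 - 4*d + 3) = d*(d - 5)*(d - 1)*(d + 4)*(d - 3)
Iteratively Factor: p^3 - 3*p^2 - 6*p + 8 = (p - 4)*(p^2 + p - 2) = (p - 4)*(p - 1)*(p + 2)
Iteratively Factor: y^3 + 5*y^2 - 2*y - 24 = (y - 2)*(y^2 + 7*y + 12) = (y - 2)*(y + 4)*(y + 3)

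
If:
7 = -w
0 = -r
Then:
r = 0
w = -7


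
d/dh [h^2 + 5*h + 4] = 2*h + 5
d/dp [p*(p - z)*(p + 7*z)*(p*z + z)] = z*(4*p^3 + 18*p^2*z + 3*p^2 - 14*p*z^2 + 12*p*z - 7*z^2)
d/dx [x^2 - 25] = 2*x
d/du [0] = 0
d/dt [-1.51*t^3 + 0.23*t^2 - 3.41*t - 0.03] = -4.53*t^2 + 0.46*t - 3.41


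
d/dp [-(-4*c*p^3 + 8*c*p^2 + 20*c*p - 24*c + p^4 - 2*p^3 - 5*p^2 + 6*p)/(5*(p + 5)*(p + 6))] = (4*c*p^4 + 88*c*p^3 + 292*c*p^2 - 528*c*p - 864*c - 2*p^5 - 31*p^4 - 76*p^3 + 241*p^2 + 300*p - 180)/(5*(p^4 + 22*p^3 + 181*p^2 + 660*p + 900))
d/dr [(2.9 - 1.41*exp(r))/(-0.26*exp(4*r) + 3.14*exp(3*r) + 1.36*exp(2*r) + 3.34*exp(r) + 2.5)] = (-1.0998*exp(4*r) + 11.8708*exp(3*r) - 25.4004*exp(2*r) - 7.888*exp(r) - 13.211)*exp(r)/(0.0676*exp(8*r) - 1.6328*exp(7*r) + 9.1524*exp(6*r) + 6.804*exp(5*r) + 21.5248*exp(4*r) + 24.7848*exp(3*r) + 17.9556*exp(2*r) + 16.7*exp(r) + 6.25)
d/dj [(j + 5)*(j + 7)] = 2*j + 12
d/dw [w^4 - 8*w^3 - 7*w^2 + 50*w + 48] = 4*w^3 - 24*w^2 - 14*w + 50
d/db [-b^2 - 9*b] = -2*b - 9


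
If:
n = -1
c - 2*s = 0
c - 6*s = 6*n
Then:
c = 3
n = -1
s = 3/2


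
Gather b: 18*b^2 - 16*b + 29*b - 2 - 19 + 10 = 18*b^2 + 13*b - 11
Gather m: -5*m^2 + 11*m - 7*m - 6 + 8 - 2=-5*m^2 + 4*m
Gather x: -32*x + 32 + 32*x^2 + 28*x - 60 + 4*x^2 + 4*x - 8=36*x^2 - 36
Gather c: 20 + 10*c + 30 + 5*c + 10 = 15*c + 60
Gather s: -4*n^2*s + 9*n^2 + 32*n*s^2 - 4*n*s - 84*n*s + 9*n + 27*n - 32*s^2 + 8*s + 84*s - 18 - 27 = 9*n^2 + 36*n + s^2*(32*n - 32) + s*(-4*n^2 - 88*n + 92) - 45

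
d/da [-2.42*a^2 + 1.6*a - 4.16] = 1.6 - 4.84*a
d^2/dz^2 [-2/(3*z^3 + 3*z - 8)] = 36*(z*(3*z^3 + 3*z - 8) - (3*z^2 + 1)^2)/(3*z^3 + 3*z - 8)^3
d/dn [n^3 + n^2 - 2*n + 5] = 3*n^2 + 2*n - 2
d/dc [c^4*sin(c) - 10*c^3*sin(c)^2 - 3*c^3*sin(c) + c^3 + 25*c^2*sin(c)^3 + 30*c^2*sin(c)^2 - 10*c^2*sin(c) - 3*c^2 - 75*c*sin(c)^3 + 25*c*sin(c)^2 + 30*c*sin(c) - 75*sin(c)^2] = c^4*cos(c) + 4*c^3*sin(c) - 10*c^3*sin(2*c) - 3*c^3*cos(c) + 75*c^2*sin(c)^2*cos(c) - 30*c^2*sin(c)^2 - 9*c^2*sin(c) + 30*c^2*sin(2*c) - 10*c^2*cos(c) + 3*c^2 + 50*c*sin(c)^3 - 225*c*sin(c)^2*cos(c) + 60*c*sin(c)^2 - 20*c*sin(c) + 25*c*sin(2*c) + 30*c*cos(c) - 6*c - 75*sin(c)^3 + 25*sin(c)^2 + 30*sin(c) - 75*sin(2*c)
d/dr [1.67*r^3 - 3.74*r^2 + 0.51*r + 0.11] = 5.01*r^2 - 7.48*r + 0.51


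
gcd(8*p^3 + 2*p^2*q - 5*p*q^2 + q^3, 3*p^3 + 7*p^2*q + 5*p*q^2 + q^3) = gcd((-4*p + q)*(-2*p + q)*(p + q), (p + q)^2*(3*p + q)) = p + q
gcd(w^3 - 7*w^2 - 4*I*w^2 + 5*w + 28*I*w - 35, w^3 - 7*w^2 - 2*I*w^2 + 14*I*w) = w - 7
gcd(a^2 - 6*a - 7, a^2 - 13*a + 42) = a - 7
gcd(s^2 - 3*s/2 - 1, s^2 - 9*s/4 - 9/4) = 1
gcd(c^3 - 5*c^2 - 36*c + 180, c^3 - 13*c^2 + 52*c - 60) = c^2 - 11*c + 30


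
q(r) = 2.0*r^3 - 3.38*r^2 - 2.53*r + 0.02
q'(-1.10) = 12.17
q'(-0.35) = 0.57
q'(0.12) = -3.25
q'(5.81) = 160.73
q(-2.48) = -45.00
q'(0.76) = -4.20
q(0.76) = -2.98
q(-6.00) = -538.48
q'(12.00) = 780.35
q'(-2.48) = 51.14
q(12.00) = 2938.94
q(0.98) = -3.82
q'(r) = 6.0*r^2 - 6.76*r - 2.53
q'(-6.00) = 254.03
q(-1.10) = -3.95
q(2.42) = 2.45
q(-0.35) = 0.41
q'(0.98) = -3.39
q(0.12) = -0.33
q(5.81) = 263.47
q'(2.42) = 16.25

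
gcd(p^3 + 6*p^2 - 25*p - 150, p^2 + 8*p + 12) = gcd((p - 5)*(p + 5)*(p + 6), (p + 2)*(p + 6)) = p + 6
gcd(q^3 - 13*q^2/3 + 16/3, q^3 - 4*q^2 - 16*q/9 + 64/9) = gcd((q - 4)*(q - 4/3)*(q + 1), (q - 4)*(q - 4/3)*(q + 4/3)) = q^2 - 16*q/3 + 16/3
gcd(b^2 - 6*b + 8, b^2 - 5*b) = 1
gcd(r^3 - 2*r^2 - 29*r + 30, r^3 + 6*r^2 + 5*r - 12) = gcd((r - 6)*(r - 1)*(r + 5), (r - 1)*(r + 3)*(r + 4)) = r - 1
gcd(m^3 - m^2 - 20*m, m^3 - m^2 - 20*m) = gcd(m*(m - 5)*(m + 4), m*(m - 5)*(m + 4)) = m^3 - m^2 - 20*m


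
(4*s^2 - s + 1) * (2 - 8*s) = -32*s^3 + 16*s^2 - 10*s + 2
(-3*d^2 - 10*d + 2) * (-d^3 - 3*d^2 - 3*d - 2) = 3*d^5 + 19*d^4 + 37*d^3 + 30*d^2 + 14*d - 4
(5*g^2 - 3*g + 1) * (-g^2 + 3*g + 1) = -5*g^4 + 18*g^3 - 5*g^2 + 1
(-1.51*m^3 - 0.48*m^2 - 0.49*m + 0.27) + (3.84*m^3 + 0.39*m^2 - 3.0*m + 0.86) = 2.33*m^3 - 0.09*m^2 - 3.49*m + 1.13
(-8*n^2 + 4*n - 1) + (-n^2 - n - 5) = -9*n^2 + 3*n - 6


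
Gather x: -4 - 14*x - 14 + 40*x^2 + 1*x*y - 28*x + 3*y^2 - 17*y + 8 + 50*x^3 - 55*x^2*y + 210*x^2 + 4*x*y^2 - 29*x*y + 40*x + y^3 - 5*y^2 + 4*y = 50*x^3 + x^2*(250 - 55*y) + x*(4*y^2 - 28*y - 2) + y^3 - 2*y^2 - 13*y - 10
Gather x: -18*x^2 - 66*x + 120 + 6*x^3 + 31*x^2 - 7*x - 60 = 6*x^3 + 13*x^2 - 73*x + 60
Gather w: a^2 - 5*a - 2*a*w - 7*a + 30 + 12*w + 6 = a^2 - 12*a + w*(12 - 2*a) + 36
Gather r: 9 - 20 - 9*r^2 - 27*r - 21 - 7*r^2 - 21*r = -16*r^2 - 48*r - 32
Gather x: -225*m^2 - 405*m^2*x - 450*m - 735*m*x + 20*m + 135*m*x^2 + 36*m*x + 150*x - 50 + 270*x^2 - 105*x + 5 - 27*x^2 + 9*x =-225*m^2 - 430*m + x^2*(135*m + 243) + x*(-405*m^2 - 699*m + 54) - 45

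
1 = 1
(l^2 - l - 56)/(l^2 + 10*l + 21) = (l - 8)/(l + 3)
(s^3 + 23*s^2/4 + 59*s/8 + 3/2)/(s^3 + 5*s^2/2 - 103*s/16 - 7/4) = 2*(2*s + 3)/(4*s - 7)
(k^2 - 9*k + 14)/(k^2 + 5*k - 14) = (k - 7)/(k + 7)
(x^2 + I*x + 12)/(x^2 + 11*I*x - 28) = (x - 3*I)/(x + 7*I)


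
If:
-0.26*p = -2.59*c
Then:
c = 0.1003861003861*p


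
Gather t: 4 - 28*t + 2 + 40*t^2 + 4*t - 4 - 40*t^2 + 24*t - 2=0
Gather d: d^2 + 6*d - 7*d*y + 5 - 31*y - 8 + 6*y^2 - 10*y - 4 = d^2 + d*(6 - 7*y) + 6*y^2 - 41*y - 7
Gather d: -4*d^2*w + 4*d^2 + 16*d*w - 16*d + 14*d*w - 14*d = d^2*(4 - 4*w) + d*(30*w - 30)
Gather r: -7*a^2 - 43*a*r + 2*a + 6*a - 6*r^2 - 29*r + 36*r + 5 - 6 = -7*a^2 + 8*a - 6*r^2 + r*(7 - 43*a) - 1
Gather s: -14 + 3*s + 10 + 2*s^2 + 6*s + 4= 2*s^2 + 9*s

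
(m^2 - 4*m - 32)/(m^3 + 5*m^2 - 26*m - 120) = (m - 8)/(m^2 + m - 30)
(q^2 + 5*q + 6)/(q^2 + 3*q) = (q + 2)/q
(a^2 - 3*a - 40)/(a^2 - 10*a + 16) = (a + 5)/(a - 2)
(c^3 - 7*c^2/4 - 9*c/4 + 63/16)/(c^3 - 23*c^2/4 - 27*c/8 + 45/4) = (8*c^2 - 26*c + 21)/(2*(4*c^2 - 29*c + 30))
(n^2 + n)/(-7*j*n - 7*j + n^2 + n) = -n/(7*j - n)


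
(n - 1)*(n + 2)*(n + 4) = n^3 + 5*n^2 + 2*n - 8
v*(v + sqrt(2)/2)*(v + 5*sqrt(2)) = v^3 + 11*sqrt(2)*v^2/2 + 5*v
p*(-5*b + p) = -5*b*p + p^2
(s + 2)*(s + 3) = s^2 + 5*s + 6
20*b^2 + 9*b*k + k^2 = (4*b + k)*(5*b + k)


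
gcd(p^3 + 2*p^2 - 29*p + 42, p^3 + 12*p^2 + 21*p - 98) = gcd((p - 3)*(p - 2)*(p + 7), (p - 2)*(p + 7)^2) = p^2 + 5*p - 14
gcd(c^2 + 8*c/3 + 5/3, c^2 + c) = c + 1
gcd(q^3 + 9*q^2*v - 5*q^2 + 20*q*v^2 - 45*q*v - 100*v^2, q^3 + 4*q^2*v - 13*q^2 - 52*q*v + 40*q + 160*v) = q^2 + 4*q*v - 5*q - 20*v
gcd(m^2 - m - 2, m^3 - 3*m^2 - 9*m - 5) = m + 1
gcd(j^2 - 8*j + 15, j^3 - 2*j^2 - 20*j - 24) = 1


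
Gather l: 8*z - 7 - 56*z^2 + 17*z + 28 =-56*z^2 + 25*z + 21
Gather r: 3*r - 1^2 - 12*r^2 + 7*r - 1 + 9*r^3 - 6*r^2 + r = 9*r^3 - 18*r^2 + 11*r - 2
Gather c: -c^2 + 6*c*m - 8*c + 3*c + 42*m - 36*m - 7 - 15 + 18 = -c^2 + c*(6*m - 5) + 6*m - 4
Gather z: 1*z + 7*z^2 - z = 7*z^2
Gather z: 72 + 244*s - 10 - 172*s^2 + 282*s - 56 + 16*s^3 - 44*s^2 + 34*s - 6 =16*s^3 - 216*s^2 + 560*s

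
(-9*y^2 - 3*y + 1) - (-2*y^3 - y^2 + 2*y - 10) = 2*y^3 - 8*y^2 - 5*y + 11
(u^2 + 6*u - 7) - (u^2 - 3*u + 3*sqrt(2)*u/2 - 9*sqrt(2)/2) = -3*sqrt(2)*u/2 + 9*u - 7 + 9*sqrt(2)/2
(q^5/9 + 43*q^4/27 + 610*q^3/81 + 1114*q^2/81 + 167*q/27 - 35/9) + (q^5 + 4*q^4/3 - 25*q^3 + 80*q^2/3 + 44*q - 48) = 10*q^5/9 + 79*q^4/27 - 1415*q^3/81 + 3274*q^2/81 + 1355*q/27 - 467/9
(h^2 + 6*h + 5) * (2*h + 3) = 2*h^3 + 15*h^2 + 28*h + 15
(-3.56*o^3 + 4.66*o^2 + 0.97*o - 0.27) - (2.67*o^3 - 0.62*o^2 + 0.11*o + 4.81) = -6.23*o^3 + 5.28*o^2 + 0.86*o - 5.08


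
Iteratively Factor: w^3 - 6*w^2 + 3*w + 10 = (w - 2)*(w^2 - 4*w - 5) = (w - 5)*(w - 2)*(w + 1)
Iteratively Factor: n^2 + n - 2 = (n + 2)*(n - 1)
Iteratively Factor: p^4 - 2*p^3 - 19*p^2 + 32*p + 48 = (p + 1)*(p^3 - 3*p^2 - 16*p + 48) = (p - 4)*(p + 1)*(p^2 + p - 12) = (p - 4)*(p + 1)*(p + 4)*(p - 3)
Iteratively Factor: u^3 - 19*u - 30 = (u - 5)*(u^2 + 5*u + 6) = (u - 5)*(u + 2)*(u + 3)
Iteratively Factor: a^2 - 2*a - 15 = (a + 3)*(a - 5)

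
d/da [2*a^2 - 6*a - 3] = 4*a - 6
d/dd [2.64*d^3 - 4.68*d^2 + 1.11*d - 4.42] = 7.92*d^2 - 9.36*d + 1.11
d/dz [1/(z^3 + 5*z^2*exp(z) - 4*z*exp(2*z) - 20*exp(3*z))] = (-5*z^2*exp(z) - 3*z^2 + 8*z*exp(2*z) - 10*z*exp(z) + 60*exp(3*z) + 4*exp(2*z))/(z^3 + 5*z^2*exp(z) - 4*z*exp(2*z) - 20*exp(3*z))^2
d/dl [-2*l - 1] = -2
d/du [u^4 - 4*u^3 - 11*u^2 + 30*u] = 4*u^3 - 12*u^2 - 22*u + 30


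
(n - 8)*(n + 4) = n^2 - 4*n - 32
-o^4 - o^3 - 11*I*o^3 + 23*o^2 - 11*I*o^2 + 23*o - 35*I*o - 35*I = (o + 5*I)*(o + 7*I)*(I*o + 1)*(I*o + I)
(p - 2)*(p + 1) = p^2 - p - 2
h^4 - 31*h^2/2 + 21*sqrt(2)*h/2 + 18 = (h - 2*sqrt(2))*(h - 3*sqrt(2)/2)*(h + sqrt(2)/2)*(h + 3*sqrt(2))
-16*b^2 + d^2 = (-4*b + d)*(4*b + d)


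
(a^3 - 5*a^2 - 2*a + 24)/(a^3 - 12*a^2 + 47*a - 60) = (a + 2)/(a - 5)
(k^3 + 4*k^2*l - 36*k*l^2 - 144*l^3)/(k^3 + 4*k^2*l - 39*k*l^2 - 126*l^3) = (k^2 + 10*k*l + 24*l^2)/(k^2 + 10*k*l + 21*l^2)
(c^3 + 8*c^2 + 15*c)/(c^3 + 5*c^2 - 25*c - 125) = c*(c + 3)/(c^2 - 25)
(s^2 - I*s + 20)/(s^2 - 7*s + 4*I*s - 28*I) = (s - 5*I)/(s - 7)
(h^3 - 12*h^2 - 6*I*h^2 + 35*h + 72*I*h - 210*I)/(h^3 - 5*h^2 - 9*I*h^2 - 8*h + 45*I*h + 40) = (h^2 - h*(7 + 6*I) + 42*I)/(h^2 - 9*I*h - 8)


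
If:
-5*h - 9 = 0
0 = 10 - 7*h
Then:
No Solution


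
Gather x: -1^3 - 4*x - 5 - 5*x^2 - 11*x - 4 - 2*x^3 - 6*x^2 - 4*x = -2*x^3 - 11*x^2 - 19*x - 10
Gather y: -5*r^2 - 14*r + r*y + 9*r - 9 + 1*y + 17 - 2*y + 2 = -5*r^2 - 5*r + y*(r - 1) + 10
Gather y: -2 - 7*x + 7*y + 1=-7*x + 7*y - 1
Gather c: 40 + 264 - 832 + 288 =-240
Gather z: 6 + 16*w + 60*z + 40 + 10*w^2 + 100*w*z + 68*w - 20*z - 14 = 10*w^2 + 84*w + z*(100*w + 40) + 32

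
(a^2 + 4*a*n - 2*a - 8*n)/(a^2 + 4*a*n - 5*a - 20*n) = (a - 2)/(a - 5)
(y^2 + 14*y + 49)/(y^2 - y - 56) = (y + 7)/(y - 8)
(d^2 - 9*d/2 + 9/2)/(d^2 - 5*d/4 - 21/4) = 2*(2*d - 3)/(4*d + 7)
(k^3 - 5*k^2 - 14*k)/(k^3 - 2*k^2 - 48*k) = (-k^2 + 5*k + 14)/(-k^2 + 2*k + 48)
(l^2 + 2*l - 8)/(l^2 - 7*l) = (l^2 + 2*l - 8)/(l*(l - 7))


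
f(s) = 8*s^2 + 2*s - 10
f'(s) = 16*s + 2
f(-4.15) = 119.48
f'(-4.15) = -64.40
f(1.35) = 7.28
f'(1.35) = 23.60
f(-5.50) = 221.00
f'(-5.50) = -86.00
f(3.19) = 77.79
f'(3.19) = 53.04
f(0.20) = -9.28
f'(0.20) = 5.20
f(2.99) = 67.50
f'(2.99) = 49.84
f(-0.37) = -9.64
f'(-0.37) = -3.92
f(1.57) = 12.86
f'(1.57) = 27.12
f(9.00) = 656.00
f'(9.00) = 146.00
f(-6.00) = 266.00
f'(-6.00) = -94.00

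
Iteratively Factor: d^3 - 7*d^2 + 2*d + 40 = (d - 4)*(d^2 - 3*d - 10) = (d - 5)*(d - 4)*(d + 2)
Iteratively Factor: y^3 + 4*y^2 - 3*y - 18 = (y + 3)*(y^2 + y - 6) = (y - 2)*(y + 3)*(y + 3)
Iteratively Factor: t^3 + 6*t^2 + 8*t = (t + 2)*(t^2 + 4*t) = (t + 2)*(t + 4)*(t)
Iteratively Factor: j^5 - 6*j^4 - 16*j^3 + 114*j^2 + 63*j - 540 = (j - 5)*(j^4 - j^3 - 21*j^2 + 9*j + 108) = (j - 5)*(j + 3)*(j^3 - 4*j^2 - 9*j + 36) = (j - 5)*(j - 3)*(j + 3)*(j^2 - j - 12) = (j - 5)*(j - 4)*(j - 3)*(j + 3)*(j + 3)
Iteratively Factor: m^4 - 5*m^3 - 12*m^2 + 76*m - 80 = (m + 4)*(m^3 - 9*m^2 + 24*m - 20) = (m - 2)*(m + 4)*(m^2 - 7*m + 10) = (m - 2)^2*(m + 4)*(m - 5)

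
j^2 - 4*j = j*(j - 4)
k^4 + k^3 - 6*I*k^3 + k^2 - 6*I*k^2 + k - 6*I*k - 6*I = (k + 1)*(k - 6*I)*(k - I)*(k + I)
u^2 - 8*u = u*(u - 8)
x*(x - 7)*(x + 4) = x^3 - 3*x^2 - 28*x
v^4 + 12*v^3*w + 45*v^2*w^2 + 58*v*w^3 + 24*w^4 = (v + w)^2*(v + 4*w)*(v + 6*w)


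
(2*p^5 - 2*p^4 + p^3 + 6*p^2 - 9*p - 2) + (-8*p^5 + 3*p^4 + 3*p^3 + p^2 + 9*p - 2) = -6*p^5 + p^4 + 4*p^3 + 7*p^2 - 4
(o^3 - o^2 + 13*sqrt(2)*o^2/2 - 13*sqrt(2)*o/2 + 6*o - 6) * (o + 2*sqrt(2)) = o^4 - o^3 + 17*sqrt(2)*o^3/2 - 17*sqrt(2)*o^2/2 + 32*o^2 - 32*o + 12*sqrt(2)*o - 12*sqrt(2)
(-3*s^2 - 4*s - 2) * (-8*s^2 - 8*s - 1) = 24*s^4 + 56*s^3 + 51*s^2 + 20*s + 2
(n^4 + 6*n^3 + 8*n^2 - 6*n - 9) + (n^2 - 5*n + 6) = n^4 + 6*n^3 + 9*n^2 - 11*n - 3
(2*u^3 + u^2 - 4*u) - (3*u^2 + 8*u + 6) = 2*u^3 - 2*u^2 - 12*u - 6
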